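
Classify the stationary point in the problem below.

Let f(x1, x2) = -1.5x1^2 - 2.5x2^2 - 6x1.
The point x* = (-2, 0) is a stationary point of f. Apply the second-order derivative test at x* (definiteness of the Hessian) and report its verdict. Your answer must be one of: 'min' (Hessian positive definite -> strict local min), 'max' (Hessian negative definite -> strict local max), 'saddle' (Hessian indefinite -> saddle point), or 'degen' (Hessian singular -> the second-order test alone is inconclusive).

Compute the Hessian H = grad^2 f:
  H = [[-3, 0], [0, -5]]
Verify stationarity: grad f(x*) = H x* + g = (0, 0).
Eigenvalues of H: -5, -3.
Both eigenvalues < 0, so H is negative definite -> x* is a strict local max.

max


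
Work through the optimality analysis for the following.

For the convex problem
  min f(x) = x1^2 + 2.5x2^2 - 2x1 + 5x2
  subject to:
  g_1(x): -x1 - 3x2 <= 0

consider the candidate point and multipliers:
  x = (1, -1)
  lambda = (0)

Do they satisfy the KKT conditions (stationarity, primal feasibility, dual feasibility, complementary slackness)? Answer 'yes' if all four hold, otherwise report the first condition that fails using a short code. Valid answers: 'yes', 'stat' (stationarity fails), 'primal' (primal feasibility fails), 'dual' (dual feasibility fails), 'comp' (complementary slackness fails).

Gradient of f: grad f(x) = Q x + c = (0, 0)
Constraint values g_i(x) = a_i^T x - b_i:
  g_1((1, -1)) = 2
Stationarity residual: grad f(x) + sum_i lambda_i a_i = (0, 0)
  -> stationarity OK
Primal feasibility (all g_i <= 0): FAILS
Dual feasibility (all lambda_i >= 0): OK
Complementary slackness (lambda_i * g_i(x) = 0 for all i): OK

Verdict: the first failing condition is primal_feasibility -> primal.

primal


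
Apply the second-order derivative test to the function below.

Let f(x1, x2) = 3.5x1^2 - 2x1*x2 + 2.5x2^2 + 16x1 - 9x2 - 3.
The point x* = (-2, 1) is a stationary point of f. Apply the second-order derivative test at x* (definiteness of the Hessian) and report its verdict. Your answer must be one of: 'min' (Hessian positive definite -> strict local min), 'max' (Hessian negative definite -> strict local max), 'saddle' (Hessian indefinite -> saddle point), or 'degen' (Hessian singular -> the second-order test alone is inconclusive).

Compute the Hessian H = grad^2 f:
  H = [[7, -2], [-2, 5]]
Verify stationarity: grad f(x*) = H x* + g = (0, 0).
Eigenvalues of H: 3.7639, 8.2361.
Both eigenvalues > 0, so H is positive definite -> x* is a strict local min.

min


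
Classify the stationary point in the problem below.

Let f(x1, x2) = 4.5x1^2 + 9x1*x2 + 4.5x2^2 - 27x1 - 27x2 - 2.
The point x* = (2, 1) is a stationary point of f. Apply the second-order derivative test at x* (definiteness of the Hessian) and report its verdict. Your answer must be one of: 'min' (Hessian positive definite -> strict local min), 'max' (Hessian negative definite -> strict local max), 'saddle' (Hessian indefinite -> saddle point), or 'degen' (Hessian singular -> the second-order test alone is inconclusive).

Compute the Hessian H = grad^2 f:
  H = [[9, 9], [9, 9]]
Verify stationarity: grad f(x*) = H x* + g = (0, 0).
Eigenvalues of H: 0, 18.
H has a zero eigenvalue (singular; positive semidefinite but not definite), so H is neither positive definite, negative definite, nor indefinite. The second-order test alone is inconclusive -> degen.
(Indeed, f is constant along the null direction of H through x*, so x* is not a strict local extremum.)

degen


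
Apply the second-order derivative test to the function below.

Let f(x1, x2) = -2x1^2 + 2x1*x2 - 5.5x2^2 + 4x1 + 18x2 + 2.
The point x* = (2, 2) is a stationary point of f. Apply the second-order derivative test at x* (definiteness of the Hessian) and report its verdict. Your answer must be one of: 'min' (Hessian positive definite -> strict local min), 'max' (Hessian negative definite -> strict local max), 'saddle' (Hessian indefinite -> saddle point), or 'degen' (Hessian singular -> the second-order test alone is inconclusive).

Compute the Hessian H = grad^2 f:
  H = [[-4, 2], [2, -11]]
Verify stationarity: grad f(x*) = H x* + g = (0, 0).
Eigenvalues of H: -11.5311, -3.4689.
Both eigenvalues < 0, so H is negative definite -> x* is a strict local max.

max


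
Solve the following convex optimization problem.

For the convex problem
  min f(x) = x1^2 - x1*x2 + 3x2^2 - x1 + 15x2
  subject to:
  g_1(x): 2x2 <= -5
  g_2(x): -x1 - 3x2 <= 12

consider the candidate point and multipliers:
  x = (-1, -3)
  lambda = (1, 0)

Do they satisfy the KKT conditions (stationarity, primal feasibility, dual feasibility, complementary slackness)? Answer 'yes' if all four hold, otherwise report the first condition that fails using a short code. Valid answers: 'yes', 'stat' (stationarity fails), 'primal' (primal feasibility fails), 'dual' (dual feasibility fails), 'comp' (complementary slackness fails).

Gradient of f: grad f(x) = Q x + c = (0, -2)
Constraint values g_i(x) = a_i^T x - b_i:
  g_1((-1, -3)) = -1
  g_2((-1, -3)) = -2
Stationarity residual: grad f(x) + sum_i lambda_i a_i = (0, 0)
  -> stationarity OK
Primal feasibility (all g_i <= 0): OK
Dual feasibility (all lambda_i >= 0): OK
Complementary slackness (lambda_i * g_i(x) = 0 for all i): FAILS

Verdict: the first failing condition is complementary_slackness -> comp.

comp


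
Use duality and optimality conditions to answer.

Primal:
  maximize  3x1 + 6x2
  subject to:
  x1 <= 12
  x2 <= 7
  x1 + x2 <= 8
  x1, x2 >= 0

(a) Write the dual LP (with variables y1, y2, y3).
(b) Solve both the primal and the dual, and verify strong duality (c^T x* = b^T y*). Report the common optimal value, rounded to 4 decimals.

The standard primal-dual pair for 'max c^T x s.t. A x <= b, x >= 0' is:
  Dual:  min b^T y  s.t.  A^T y >= c,  y >= 0.

So the dual LP is:
  minimize  12y1 + 7y2 + 8y3
  subject to:
    y1 + y3 >= 3
    y2 + y3 >= 6
    y1, y2, y3 >= 0

Solving the primal: x* = (1, 7).
  primal value c^T x* = 45.
Solving the dual: y* = (0, 3, 3).
  dual value b^T y* = 45.
Strong duality: c^T x* = b^T y*. Confirmed.

45


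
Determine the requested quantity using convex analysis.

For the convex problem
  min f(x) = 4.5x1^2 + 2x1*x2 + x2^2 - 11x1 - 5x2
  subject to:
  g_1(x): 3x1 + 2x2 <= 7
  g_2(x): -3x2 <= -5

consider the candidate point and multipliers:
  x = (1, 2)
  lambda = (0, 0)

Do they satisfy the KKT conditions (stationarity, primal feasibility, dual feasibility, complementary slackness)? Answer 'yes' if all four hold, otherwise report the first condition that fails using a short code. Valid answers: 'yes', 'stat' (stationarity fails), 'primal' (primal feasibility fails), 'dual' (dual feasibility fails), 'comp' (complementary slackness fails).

Gradient of f: grad f(x) = Q x + c = (2, 1)
Constraint values g_i(x) = a_i^T x - b_i:
  g_1((1, 2)) = 0
  g_2((1, 2)) = -1
Stationarity residual: grad f(x) + sum_i lambda_i a_i = (2, 1)
  -> stationarity FAILS
Primal feasibility (all g_i <= 0): OK
Dual feasibility (all lambda_i >= 0): OK
Complementary slackness (lambda_i * g_i(x) = 0 for all i): OK

Verdict: the first failing condition is stationarity -> stat.

stat


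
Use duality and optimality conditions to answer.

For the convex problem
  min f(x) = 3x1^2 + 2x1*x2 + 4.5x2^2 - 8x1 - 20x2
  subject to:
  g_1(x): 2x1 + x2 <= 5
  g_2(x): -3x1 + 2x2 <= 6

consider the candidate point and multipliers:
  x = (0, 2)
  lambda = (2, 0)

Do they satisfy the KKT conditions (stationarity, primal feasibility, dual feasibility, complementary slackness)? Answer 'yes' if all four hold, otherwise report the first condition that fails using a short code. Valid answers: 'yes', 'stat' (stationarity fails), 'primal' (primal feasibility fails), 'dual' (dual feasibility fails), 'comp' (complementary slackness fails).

Gradient of f: grad f(x) = Q x + c = (-4, -2)
Constraint values g_i(x) = a_i^T x - b_i:
  g_1((0, 2)) = -3
  g_2((0, 2)) = -2
Stationarity residual: grad f(x) + sum_i lambda_i a_i = (0, 0)
  -> stationarity OK
Primal feasibility (all g_i <= 0): OK
Dual feasibility (all lambda_i >= 0): OK
Complementary slackness (lambda_i * g_i(x) = 0 for all i): FAILS

Verdict: the first failing condition is complementary_slackness -> comp.

comp


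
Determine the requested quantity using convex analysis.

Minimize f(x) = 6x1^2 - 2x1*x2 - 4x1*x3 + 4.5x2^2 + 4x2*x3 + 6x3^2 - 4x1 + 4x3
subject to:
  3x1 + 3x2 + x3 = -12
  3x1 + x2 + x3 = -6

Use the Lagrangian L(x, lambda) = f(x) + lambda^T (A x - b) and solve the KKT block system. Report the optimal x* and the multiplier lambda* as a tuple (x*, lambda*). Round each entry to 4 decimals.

Form the Lagrangian:
  L(x, lambda) = (1/2) x^T Q x + c^T x + lambda^T (A x - b)
Stationarity (grad_x L = 0): Q x + c + A^T lambda = 0.
Primal feasibility: A x = b.

This gives the KKT block system:
  [ Q   A^T ] [ x     ]   [-c ]
  [ A    0  ] [ lambda ] = [ b ]

Solving the linear system:
  x*      = (-1.0139, -3, 0.0417)
  lambda* = (10.6806, -7.2361)
  f(x*)   = 44.4861

x* = (-1.0139, -3, 0.0417), lambda* = (10.6806, -7.2361)


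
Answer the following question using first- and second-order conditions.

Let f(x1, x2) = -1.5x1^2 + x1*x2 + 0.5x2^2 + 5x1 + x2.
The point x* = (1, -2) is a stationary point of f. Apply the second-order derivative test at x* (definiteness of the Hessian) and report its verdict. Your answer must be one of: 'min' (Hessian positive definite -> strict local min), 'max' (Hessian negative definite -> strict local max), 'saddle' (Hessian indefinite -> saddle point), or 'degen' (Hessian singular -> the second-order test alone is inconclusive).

Compute the Hessian H = grad^2 f:
  H = [[-3, 1], [1, 1]]
Verify stationarity: grad f(x*) = H x* + g = (0, 0).
Eigenvalues of H: -3.2361, 1.2361.
Eigenvalues have mixed signs, so H is indefinite -> x* is a saddle point.

saddle


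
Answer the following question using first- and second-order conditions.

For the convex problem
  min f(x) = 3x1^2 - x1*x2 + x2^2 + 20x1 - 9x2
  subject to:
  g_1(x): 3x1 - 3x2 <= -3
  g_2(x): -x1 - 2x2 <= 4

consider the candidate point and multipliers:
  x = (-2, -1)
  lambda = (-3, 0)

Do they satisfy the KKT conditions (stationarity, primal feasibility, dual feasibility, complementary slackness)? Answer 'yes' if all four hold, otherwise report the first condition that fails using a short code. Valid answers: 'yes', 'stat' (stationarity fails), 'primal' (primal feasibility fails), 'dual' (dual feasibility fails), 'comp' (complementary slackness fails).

Gradient of f: grad f(x) = Q x + c = (9, -9)
Constraint values g_i(x) = a_i^T x - b_i:
  g_1((-2, -1)) = 0
  g_2((-2, -1)) = 0
Stationarity residual: grad f(x) + sum_i lambda_i a_i = (0, 0)
  -> stationarity OK
Primal feasibility (all g_i <= 0): OK
Dual feasibility (all lambda_i >= 0): FAILS
Complementary slackness (lambda_i * g_i(x) = 0 for all i): OK

Verdict: the first failing condition is dual_feasibility -> dual.

dual


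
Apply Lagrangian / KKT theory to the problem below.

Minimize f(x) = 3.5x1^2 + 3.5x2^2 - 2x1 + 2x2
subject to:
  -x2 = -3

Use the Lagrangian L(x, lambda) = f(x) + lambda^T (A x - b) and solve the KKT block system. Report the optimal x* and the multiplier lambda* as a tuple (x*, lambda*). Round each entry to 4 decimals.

Form the Lagrangian:
  L(x, lambda) = (1/2) x^T Q x + c^T x + lambda^T (A x - b)
Stationarity (grad_x L = 0): Q x + c + A^T lambda = 0.
Primal feasibility: A x = b.

This gives the KKT block system:
  [ Q   A^T ] [ x     ]   [-c ]
  [ A    0  ] [ lambda ] = [ b ]

Solving the linear system:
  x*      = (0.2857, 3)
  lambda* = (23)
  f(x*)   = 37.2143

x* = (0.2857, 3), lambda* = (23)


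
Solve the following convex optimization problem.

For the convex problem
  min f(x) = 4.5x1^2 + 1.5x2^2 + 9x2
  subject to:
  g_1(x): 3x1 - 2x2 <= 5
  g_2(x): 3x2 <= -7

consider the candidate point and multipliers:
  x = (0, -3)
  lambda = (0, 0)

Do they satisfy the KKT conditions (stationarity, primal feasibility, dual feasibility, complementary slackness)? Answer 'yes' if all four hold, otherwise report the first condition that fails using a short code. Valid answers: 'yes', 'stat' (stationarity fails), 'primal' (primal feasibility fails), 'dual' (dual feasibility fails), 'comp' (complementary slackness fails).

Gradient of f: grad f(x) = Q x + c = (0, 0)
Constraint values g_i(x) = a_i^T x - b_i:
  g_1((0, -3)) = 1
  g_2((0, -3)) = -2
Stationarity residual: grad f(x) + sum_i lambda_i a_i = (0, 0)
  -> stationarity OK
Primal feasibility (all g_i <= 0): FAILS
Dual feasibility (all lambda_i >= 0): OK
Complementary slackness (lambda_i * g_i(x) = 0 for all i): OK

Verdict: the first failing condition is primal_feasibility -> primal.

primal


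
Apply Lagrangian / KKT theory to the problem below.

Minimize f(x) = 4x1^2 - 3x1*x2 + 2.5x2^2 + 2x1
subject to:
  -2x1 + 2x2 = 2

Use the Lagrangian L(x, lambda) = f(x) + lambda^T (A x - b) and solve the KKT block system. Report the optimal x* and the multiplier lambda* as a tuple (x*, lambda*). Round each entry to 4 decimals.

Form the Lagrangian:
  L(x, lambda) = (1/2) x^T Q x + c^T x + lambda^T (A x - b)
Stationarity (grad_x L = 0): Q x + c + A^T lambda = 0.
Primal feasibility: A x = b.

This gives the KKT block system:
  [ Q   A^T ] [ x     ]   [-c ]
  [ A    0  ] [ lambda ] = [ b ]

Solving the linear system:
  x*      = (-0.5714, 0.4286)
  lambda* = (-1.9286)
  f(x*)   = 1.3571

x* = (-0.5714, 0.4286), lambda* = (-1.9286)


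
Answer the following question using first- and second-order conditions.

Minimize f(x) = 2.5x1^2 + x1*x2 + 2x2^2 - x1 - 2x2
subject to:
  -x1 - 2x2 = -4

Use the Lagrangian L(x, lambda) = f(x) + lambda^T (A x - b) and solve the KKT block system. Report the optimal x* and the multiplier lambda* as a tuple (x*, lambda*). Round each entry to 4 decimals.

Form the Lagrangian:
  L(x, lambda) = (1/2) x^T Q x + c^T x + lambda^T (A x - b)
Stationarity (grad_x L = 0): Q x + c + A^T lambda = 0.
Primal feasibility: A x = b.

This gives the KKT block system:
  [ Q   A^T ] [ x     ]   [-c ]
  [ A    0  ] [ lambda ] = [ b ]

Solving the linear system:
  x*      = (0.4, 1.8)
  lambda* = (2.8)
  f(x*)   = 3.6

x* = (0.4, 1.8), lambda* = (2.8)


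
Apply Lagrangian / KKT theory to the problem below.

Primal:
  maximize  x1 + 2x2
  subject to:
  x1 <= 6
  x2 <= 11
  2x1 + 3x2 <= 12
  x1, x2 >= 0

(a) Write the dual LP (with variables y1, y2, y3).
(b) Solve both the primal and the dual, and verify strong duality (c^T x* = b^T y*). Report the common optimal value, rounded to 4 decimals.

The standard primal-dual pair for 'max c^T x s.t. A x <= b, x >= 0' is:
  Dual:  min b^T y  s.t.  A^T y >= c,  y >= 0.

So the dual LP is:
  minimize  6y1 + 11y2 + 12y3
  subject to:
    y1 + 2y3 >= 1
    y2 + 3y3 >= 2
    y1, y2, y3 >= 0

Solving the primal: x* = (0, 4).
  primal value c^T x* = 8.
Solving the dual: y* = (0, 0, 0.6667).
  dual value b^T y* = 8.
Strong duality: c^T x* = b^T y*. Confirmed.

8


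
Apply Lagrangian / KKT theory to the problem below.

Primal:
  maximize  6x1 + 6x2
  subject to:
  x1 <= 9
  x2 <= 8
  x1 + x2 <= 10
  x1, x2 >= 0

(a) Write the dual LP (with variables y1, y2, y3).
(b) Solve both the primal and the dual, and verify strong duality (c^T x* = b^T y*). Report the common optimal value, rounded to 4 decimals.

The standard primal-dual pair for 'max c^T x s.t. A x <= b, x >= 0' is:
  Dual:  min b^T y  s.t.  A^T y >= c,  y >= 0.

So the dual LP is:
  minimize  9y1 + 8y2 + 10y3
  subject to:
    y1 + y3 >= 6
    y2 + y3 >= 6
    y1, y2, y3 >= 0

Solving the primal: x* = (2, 8).
  primal value c^T x* = 60.
Solving the dual: y* = (0, 0, 6).
  dual value b^T y* = 60.
Strong duality: c^T x* = b^T y*. Confirmed.

60


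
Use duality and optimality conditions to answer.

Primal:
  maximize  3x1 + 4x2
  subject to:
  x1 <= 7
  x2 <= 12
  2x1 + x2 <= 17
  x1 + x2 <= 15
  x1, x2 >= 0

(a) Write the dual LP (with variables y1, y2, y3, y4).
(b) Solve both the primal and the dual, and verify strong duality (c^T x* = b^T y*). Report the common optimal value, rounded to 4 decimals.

The standard primal-dual pair for 'max c^T x s.t. A x <= b, x >= 0' is:
  Dual:  min b^T y  s.t.  A^T y >= c,  y >= 0.

So the dual LP is:
  minimize  7y1 + 12y2 + 17y3 + 15y4
  subject to:
    y1 + 2y3 + y4 >= 3
    y2 + y3 + y4 >= 4
    y1, y2, y3, y4 >= 0

Solving the primal: x* = (2.5, 12).
  primal value c^T x* = 55.5.
Solving the dual: y* = (0, 2.5, 1.5, 0).
  dual value b^T y* = 55.5.
Strong duality: c^T x* = b^T y*. Confirmed.

55.5


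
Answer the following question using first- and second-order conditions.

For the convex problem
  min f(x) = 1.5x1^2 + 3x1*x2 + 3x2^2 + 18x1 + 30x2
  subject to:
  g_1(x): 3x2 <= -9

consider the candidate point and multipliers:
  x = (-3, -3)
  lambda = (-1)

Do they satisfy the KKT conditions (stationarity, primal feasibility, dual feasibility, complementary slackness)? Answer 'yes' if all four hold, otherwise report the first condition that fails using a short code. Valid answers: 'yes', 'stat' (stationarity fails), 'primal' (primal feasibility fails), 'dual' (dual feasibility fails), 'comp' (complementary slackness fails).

Gradient of f: grad f(x) = Q x + c = (0, 3)
Constraint values g_i(x) = a_i^T x - b_i:
  g_1((-3, -3)) = 0
Stationarity residual: grad f(x) + sum_i lambda_i a_i = (0, 0)
  -> stationarity OK
Primal feasibility (all g_i <= 0): OK
Dual feasibility (all lambda_i >= 0): FAILS
Complementary slackness (lambda_i * g_i(x) = 0 for all i): OK

Verdict: the first failing condition is dual_feasibility -> dual.

dual


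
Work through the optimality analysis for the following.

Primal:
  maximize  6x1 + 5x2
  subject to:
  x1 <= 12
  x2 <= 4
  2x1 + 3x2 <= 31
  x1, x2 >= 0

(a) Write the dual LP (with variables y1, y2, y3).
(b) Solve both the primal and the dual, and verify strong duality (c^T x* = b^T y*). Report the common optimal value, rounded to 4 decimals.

The standard primal-dual pair for 'max c^T x s.t. A x <= b, x >= 0' is:
  Dual:  min b^T y  s.t.  A^T y >= c,  y >= 0.

So the dual LP is:
  minimize  12y1 + 4y2 + 31y3
  subject to:
    y1 + 2y3 >= 6
    y2 + 3y3 >= 5
    y1, y2, y3 >= 0

Solving the primal: x* = (12, 2.3333).
  primal value c^T x* = 83.6667.
Solving the dual: y* = (2.6667, 0, 1.6667).
  dual value b^T y* = 83.6667.
Strong duality: c^T x* = b^T y*. Confirmed.

83.6667


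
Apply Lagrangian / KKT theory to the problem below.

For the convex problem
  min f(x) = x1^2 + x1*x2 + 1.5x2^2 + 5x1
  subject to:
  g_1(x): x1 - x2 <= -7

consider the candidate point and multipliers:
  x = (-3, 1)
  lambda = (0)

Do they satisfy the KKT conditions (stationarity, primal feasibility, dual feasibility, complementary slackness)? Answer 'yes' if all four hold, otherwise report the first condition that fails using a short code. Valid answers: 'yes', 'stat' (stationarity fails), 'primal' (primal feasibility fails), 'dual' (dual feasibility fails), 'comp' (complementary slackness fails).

Gradient of f: grad f(x) = Q x + c = (0, 0)
Constraint values g_i(x) = a_i^T x - b_i:
  g_1((-3, 1)) = 3
Stationarity residual: grad f(x) + sum_i lambda_i a_i = (0, 0)
  -> stationarity OK
Primal feasibility (all g_i <= 0): FAILS
Dual feasibility (all lambda_i >= 0): OK
Complementary slackness (lambda_i * g_i(x) = 0 for all i): OK

Verdict: the first failing condition is primal_feasibility -> primal.

primal


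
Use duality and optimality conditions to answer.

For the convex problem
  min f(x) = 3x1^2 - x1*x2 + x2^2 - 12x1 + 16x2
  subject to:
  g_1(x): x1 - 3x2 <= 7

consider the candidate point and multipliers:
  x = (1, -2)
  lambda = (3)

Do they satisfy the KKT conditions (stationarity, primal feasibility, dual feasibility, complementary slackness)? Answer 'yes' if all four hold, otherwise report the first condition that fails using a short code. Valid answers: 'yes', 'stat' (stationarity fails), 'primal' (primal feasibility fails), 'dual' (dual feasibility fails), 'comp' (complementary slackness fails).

Gradient of f: grad f(x) = Q x + c = (-4, 11)
Constraint values g_i(x) = a_i^T x - b_i:
  g_1((1, -2)) = 0
Stationarity residual: grad f(x) + sum_i lambda_i a_i = (-1, 2)
  -> stationarity FAILS
Primal feasibility (all g_i <= 0): OK
Dual feasibility (all lambda_i >= 0): OK
Complementary slackness (lambda_i * g_i(x) = 0 for all i): OK

Verdict: the first failing condition is stationarity -> stat.

stat


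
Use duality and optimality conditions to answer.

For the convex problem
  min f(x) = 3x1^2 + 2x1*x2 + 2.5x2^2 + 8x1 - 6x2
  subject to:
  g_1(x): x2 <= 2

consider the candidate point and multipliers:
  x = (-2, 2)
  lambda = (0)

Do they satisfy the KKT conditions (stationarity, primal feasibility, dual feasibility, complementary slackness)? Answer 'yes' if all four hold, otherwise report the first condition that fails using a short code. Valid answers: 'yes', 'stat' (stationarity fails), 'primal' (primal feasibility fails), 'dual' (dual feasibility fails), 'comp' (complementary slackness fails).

Gradient of f: grad f(x) = Q x + c = (0, 0)
Constraint values g_i(x) = a_i^T x - b_i:
  g_1((-2, 2)) = 0
Stationarity residual: grad f(x) + sum_i lambda_i a_i = (0, 0)
  -> stationarity OK
Primal feasibility (all g_i <= 0): OK
Dual feasibility (all lambda_i >= 0): OK
Complementary slackness (lambda_i * g_i(x) = 0 for all i): OK

Verdict: yes, KKT holds.

yes


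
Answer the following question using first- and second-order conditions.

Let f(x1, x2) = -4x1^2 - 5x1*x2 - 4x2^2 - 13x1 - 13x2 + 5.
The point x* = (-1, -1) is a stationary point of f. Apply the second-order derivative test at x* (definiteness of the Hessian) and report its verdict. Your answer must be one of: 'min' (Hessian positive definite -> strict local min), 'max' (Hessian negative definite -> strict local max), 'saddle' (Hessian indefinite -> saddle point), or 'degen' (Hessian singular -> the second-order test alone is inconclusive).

Compute the Hessian H = grad^2 f:
  H = [[-8, -5], [-5, -8]]
Verify stationarity: grad f(x*) = H x* + g = (0, 0).
Eigenvalues of H: -13, -3.
Both eigenvalues < 0, so H is negative definite -> x* is a strict local max.

max


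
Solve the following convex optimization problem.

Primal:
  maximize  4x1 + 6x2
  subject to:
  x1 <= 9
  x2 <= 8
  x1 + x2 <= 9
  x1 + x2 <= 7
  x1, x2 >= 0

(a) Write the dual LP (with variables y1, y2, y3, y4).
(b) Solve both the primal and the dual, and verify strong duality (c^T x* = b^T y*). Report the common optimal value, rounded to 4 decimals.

The standard primal-dual pair for 'max c^T x s.t. A x <= b, x >= 0' is:
  Dual:  min b^T y  s.t.  A^T y >= c,  y >= 0.

So the dual LP is:
  minimize  9y1 + 8y2 + 9y3 + 7y4
  subject to:
    y1 + y3 + y4 >= 4
    y2 + y3 + y4 >= 6
    y1, y2, y3, y4 >= 0

Solving the primal: x* = (0, 7).
  primal value c^T x* = 42.
Solving the dual: y* = (0, 0, 0, 6).
  dual value b^T y* = 42.
Strong duality: c^T x* = b^T y*. Confirmed.

42


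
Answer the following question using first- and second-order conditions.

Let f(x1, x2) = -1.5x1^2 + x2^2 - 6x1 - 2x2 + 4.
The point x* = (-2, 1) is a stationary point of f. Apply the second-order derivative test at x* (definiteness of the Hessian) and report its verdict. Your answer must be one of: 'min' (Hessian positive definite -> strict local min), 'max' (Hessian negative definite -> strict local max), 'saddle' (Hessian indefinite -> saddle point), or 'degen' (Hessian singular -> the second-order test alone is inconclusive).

Compute the Hessian H = grad^2 f:
  H = [[-3, 0], [0, 2]]
Verify stationarity: grad f(x*) = H x* + g = (0, 0).
Eigenvalues of H: -3, 2.
Eigenvalues have mixed signs, so H is indefinite -> x* is a saddle point.

saddle


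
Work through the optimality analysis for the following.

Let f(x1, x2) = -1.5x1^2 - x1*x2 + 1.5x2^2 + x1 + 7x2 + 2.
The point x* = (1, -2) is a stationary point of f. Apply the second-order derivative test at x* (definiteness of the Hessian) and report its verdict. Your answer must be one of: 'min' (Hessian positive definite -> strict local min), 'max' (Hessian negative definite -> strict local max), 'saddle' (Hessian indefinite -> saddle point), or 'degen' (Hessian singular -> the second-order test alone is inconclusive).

Compute the Hessian H = grad^2 f:
  H = [[-3, -1], [-1, 3]]
Verify stationarity: grad f(x*) = H x* + g = (0, 0).
Eigenvalues of H: -3.1623, 3.1623.
Eigenvalues have mixed signs, so H is indefinite -> x* is a saddle point.

saddle


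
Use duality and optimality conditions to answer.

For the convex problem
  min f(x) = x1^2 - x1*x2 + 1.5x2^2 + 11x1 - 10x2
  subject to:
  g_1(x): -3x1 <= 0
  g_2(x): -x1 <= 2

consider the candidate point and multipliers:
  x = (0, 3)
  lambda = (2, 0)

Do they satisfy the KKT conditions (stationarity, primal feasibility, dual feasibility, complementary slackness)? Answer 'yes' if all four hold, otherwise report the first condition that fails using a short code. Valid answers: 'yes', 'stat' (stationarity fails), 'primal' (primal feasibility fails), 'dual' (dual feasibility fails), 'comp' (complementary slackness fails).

Gradient of f: grad f(x) = Q x + c = (8, -1)
Constraint values g_i(x) = a_i^T x - b_i:
  g_1((0, 3)) = 0
  g_2((0, 3)) = -2
Stationarity residual: grad f(x) + sum_i lambda_i a_i = (2, -1)
  -> stationarity FAILS
Primal feasibility (all g_i <= 0): OK
Dual feasibility (all lambda_i >= 0): OK
Complementary slackness (lambda_i * g_i(x) = 0 for all i): OK

Verdict: the first failing condition is stationarity -> stat.

stat


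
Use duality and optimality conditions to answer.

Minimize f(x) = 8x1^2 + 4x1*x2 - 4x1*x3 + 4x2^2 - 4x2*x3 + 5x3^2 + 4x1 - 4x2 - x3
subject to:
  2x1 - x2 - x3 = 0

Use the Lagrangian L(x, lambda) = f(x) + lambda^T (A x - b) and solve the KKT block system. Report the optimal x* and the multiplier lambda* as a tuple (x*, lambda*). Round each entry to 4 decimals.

Form the Lagrangian:
  L(x, lambda) = (1/2) x^T Q x + c^T x + lambda^T (A x - b)
Stationarity (grad_x L = 0): Q x + c + A^T lambda = 0.
Primal feasibility: A x = b.

This gives the KKT block system:
  [ Q   A^T ] [ x     ]   [-c ]
  [ A    0  ] [ lambda ] = [ b ]

Solving the linear system:
  x*      = (0.0125, 0.125, -0.1)
  lambda* = (-2.55)
  f(x*)   = -0.175

x* = (0.0125, 0.125, -0.1), lambda* = (-2.55)


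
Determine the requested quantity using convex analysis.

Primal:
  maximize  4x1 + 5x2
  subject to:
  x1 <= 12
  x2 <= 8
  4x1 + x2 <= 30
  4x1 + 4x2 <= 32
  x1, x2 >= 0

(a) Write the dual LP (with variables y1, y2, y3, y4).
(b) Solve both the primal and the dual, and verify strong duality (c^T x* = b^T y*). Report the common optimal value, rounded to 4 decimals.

The standard primal-dual pair for 'max c^T x s.t. A x <= b, x >= 0' is:
  Dual:  min b^T y  s.t.  A^T y >= c,  y >= 0.

So the dual LP is:
  minimize  12y1 + 8y2 + 30y3 + 32y4
  subject to:
    y1 + 4y3 + 4y4 >= 4
    y2 + y3 + 4y4 >= 5
    y1, y2, y3, y4 >= 0

Solving the primal: x* = (0, 8).
  primal value c^T x* = 40.
Solving the dual: y* = (0, 1, 0, 1).
  dual value b^T y* = 40.
Strong duality: c^T x* = b^T y*. Confirmed.

40


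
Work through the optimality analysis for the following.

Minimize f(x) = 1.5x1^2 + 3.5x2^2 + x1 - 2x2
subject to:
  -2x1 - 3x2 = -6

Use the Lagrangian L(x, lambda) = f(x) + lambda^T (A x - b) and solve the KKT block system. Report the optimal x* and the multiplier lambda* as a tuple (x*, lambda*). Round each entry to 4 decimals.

Form the Lagrangian:
  L(x, lambda) = (1/2) x^T Q x + c^T x + lambda^T (A x - b)
Stationarity (grad_x L = 0): Q x + c + A^T lambda = 0.
Primal feasibility: A x = b.

This gives the KKT block system:
  [ Q   A^T ] [ x     ]   [-c ]
  [ A    0  ] [ lambda ] = [ b ]

Solving the linear system:
  x*      = (1.1455, 1.2364)
  lambda* = (2.2182)
  f(x*)   = 5.9909

x* = (1.1455, 1.2364), lambda* = (2.2182)


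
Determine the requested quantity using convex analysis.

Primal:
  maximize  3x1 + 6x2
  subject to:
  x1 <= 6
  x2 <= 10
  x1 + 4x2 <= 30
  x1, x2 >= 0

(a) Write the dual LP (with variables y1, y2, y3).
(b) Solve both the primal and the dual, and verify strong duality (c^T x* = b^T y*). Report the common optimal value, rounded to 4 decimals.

The standard primal-dual pair for 'max c^T x s.t. A x <= b, x >= 0' is:
  Dual:  min b^T y  s.t.  A^T y >= c,  y >= 0.

So the dual LP is:
  minimize  6y1 + 10y2 + 30y3
  subject to:
    y1 + y3 >= 3
    y2 + 4y3 >= 6
    y1, y2, y3 >= 0

Solving the primal: x* = (6, 6).
  primal value c^T x* = 54.
Solving the dual: y* = (1.5, 0, 1.5).
  dual value b^T y* = 54.
Strong duality: c^T x* = b^T y*. Confirmed.

54


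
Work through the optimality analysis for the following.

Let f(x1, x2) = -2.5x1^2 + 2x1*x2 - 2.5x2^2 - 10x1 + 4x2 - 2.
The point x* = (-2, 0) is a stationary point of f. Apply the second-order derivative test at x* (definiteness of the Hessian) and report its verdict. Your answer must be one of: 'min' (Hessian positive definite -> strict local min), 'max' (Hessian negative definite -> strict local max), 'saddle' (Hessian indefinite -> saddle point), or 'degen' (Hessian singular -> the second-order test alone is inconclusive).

Compute the Hessian H = grad^2 f:
  H = [[-5, 2], [2, -5]]
Verify stationarity: grad f(x*) = H x* + g = (0, 0).
Eigenvalues of H: -7, -3.
Both eigenvalues < 0, so H is negative definite -> x* is a strict local max.

max


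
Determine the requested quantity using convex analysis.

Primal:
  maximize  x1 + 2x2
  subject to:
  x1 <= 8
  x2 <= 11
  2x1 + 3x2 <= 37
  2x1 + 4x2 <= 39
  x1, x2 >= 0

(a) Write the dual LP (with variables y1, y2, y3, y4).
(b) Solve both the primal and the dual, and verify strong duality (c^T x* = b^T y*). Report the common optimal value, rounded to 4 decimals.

The standard primal-dual pair for 'max c^T x s.t. A x <= b, x >= 0' is:
  Dual:  min b^T y  s.t.  A^T y >= c,  y >= 0.

So the dual LP is:
  minimize  8y1 + 11y2 + 37y3 + 39y4
  subject to:
    y1 + 2y3 + 2y4 >= 1
    y2 + 3y3 + 4y4 >= 2
    y1, y2, y3, y4 >= 0

Solving the primal: x* = (8, 5.75).
  primal value c^T x* = 19.5.
Solving the dual: y* = (0, 0, 0, 0.5).
  dual value b^T y* = 19.5.
Strong duality: c^T x* = b^T y*. Confirmed.

19.5


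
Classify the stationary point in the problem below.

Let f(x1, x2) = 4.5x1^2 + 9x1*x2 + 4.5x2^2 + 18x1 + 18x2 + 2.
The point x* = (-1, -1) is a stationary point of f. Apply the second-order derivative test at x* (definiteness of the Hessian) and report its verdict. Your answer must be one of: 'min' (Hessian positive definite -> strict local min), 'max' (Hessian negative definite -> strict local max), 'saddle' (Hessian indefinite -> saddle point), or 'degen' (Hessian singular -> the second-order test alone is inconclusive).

Compute the Hessian H = grad^2 f:
  H = [[9, 9], [9, 9]]
Verify stationarity: grad f(x*) = H x* + g = (0, 0).
Eigenvalues of H: 0, 18.
H has a zero eigenvalue (singular; positive semidefinite but not definite), so H is neither positive definite, negative definite, nor indefinite. The second-order test alone is inconclusive -> degen.
(Indeed, f is constant along the null direction of H through x*, so x* is not a strict local extremum.)

degen


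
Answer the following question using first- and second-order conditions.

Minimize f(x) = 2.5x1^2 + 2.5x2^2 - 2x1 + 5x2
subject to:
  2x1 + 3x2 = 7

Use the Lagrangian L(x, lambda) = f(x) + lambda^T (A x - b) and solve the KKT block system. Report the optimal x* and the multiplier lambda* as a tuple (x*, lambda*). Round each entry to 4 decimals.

Form the Lagrangian:
  L(x, lambda) = (1/2) x^T Q x + c^T x + lambda^T (A x - b)
Stationarity (grad_x L = 0): Q x + c + A^T lambda = 0.
Primal feasibility: A x = b.

This gives the KKT block system:
  [ Q   A^T ] [ x     ]   [-c ]
  [ A    0  ] [ lambda ] = [ b ]

Solving the linear system:
  x*      = (1.8154, 1.1231)
  lambda* = (-3.5385)
  f(x*)   = 13.3769

x* = (1.8154, 1.1231), lambda* = (-3.5385)


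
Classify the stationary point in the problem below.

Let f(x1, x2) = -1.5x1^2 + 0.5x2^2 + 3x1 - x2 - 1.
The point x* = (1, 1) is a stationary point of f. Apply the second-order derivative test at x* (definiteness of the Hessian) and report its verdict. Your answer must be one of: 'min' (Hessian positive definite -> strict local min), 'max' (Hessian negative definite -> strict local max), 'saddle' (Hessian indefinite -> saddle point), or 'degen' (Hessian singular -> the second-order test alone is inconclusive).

Compute the Hessian H = grad^2 f:
  H = [[-3, 0], [0, 1]]
Verify stationarity: grad f(x*) = H x* + g = (0, 0).
Eigenvalues of H: -3, 1.
Eigenvalues have mixed signs, so H is indefinite -> x* is a saddle point.

saddle


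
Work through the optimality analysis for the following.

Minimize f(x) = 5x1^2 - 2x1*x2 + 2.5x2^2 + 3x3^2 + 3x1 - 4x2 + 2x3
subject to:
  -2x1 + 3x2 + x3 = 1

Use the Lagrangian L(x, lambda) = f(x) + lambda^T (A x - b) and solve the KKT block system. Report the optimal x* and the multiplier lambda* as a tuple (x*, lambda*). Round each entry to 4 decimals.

Form the Lagrangian:
  L(x, lambda) = (1/2) x^T Q x + c^T x + lambda^T (A x - b)
Stationarity (grad_x L = 0): Q x + c + A^T lambda = 0.
Primal feasibility: A x = b.

This gives the KKT block system:
  [ Q   A^T ] [ x     ]   [-c ]
  [ A    0  ] [ lambda ] = [ b ]

Solving the linear system:
  x*      = (-0.1014, 0.4093, -0.4306)
  lambda* = (0.5836)
  f(x*)   = -1.6931

x* = (-0.1014, 0.4093, -0.4306), lambda* = (0.5836)


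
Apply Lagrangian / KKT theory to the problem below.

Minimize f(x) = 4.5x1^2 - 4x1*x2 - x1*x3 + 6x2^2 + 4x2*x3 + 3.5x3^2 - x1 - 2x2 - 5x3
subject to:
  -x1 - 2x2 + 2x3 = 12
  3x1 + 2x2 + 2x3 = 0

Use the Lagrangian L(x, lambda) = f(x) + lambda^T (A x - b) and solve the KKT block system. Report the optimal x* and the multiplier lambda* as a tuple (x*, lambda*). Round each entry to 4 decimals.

Form the Lagrangian:
  L(x, lambda) = (1/2) x^T Q x + c^T x + lambda^T (A x - b)
Stationarity (grad_x L = 0): Q x + c + A^T lambda = 0.
Primal feasibility: A x = b.

This gives the KKT block system:
  [ Q   A^T ] [ x     ]   [-c ]
  [ A    0  ] [ lambda ] = [ b ]

Solving the linear system:
  x*      = (-0.8951, -2.1049, 3.4476)
  lambda* = (-5.3741, -0.4301)
  f(x*)   = 26.1783

x* = (-0.8951, -2.1049, 3.4476), lambda* = (-5.3741, -0.4301)


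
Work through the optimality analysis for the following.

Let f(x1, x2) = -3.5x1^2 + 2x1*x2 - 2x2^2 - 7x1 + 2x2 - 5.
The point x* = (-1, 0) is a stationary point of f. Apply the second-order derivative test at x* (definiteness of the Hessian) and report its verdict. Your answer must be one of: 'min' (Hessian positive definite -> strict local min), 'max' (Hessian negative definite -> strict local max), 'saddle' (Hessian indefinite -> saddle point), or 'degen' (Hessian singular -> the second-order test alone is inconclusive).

Compute the Hessian H = grad^2 f:
  H = [[-7, 2], [2, -4]]
Verify stationarity: grad f(x*) = H x* + g = (0, 0).
Eigenvalues of H: -8, -3.
Both eigenvalues < 0, so H is negative definite -> x* is a strict local max.

max


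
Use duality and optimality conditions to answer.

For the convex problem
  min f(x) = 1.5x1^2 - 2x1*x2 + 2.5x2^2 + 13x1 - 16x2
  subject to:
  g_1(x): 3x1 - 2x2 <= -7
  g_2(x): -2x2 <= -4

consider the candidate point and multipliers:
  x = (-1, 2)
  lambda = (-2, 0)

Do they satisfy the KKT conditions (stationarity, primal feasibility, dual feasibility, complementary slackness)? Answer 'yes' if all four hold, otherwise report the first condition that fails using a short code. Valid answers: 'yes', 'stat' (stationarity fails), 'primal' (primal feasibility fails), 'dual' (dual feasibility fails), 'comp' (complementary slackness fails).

Gradient of f: grad f(x) = Q x + c = (6, -4)
Constraint values g_i(x) = a_i^T x - b_i:
  g_1((-1, 2)) = 0
  g_2((-1, 2)) = 0
Stationarity residual: grad f(x) + sum_i lambda_i a_i = (0, 0)
  -> stationarity OK
Primal feasibility (all g_i <= 0): OK
Dual feasibility (all lambda_i >= 0): FAILS
Complementary slackness (lambda_i * g_i(x) = 0 for all i): OK

Verdict: the first failing condition is dual_feasibility -> dual.

dual


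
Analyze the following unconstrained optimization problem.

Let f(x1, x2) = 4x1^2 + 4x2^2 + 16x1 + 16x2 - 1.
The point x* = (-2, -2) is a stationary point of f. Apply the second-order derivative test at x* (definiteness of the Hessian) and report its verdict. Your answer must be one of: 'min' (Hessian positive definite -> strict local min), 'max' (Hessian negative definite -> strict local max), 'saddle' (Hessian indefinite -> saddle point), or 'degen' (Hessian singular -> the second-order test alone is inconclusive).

Compute the Hessian H = grad^2 f:
  H = [[8, 0], [0, 8]]
Verify stationarity: grad f(x*) = H x* + g = (0, 0).
Eigenvalues of H: 8, 8.
Both eigenvalues > 0, so H is positive definite -> x* is a strict local min.

min


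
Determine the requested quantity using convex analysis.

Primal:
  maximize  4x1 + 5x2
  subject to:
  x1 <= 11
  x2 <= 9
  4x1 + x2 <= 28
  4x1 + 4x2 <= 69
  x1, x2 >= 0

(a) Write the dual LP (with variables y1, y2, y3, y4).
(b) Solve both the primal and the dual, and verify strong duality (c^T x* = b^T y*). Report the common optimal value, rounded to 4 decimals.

The standard primal-dual pair for 'max c^T x s.t. A x <= b, x >= 0' is:
  Dual:  min b^T y  s.t.  A^T y >= c,  y >= 0.

So the dual LP is:
  minimize  11y1 + 9y2 + 28y3 + 69y4
  subject to:
    y1 + 4y3 + 4y4 >= 4
    y2 + y3 + 4y4 >= 5
    y1, y2, y3, y4 >= 0

Solving the primal: x* = (4.75, 9).
  primal value c^T x* = 64.
Solving the dual: y* = (0, 4, 1, 0).
  dual value b^T y* = 64.
Strong duality: c^T x* = b^T y*. Confirmed.

64


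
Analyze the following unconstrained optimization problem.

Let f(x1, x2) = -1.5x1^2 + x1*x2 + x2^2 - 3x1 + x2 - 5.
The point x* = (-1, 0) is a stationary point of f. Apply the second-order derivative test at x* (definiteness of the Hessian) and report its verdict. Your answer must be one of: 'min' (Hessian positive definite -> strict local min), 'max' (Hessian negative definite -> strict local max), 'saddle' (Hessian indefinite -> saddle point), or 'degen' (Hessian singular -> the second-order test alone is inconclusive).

Compute the Hessian H = grad^2 f:
  H = [[-3, 1], [1, 2]]
Verify stationarity: grad f(x*) = H x* + g = (0, 0).
Eigenvalues of H: -3.1926, 2.1926.
Eigenvalues have mixed signs, so H is indefinite -> x* is a saddle point.

saddle


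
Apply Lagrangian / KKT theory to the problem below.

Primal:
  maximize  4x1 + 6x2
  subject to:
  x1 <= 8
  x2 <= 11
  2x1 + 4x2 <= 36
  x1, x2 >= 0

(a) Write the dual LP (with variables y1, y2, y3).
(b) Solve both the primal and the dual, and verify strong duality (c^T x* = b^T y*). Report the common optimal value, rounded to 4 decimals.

The standard primal-dual pair for 'max c^T x s.t. A x <= b, x >= 0' is:
  Dual:  min b^T y  s.t.  A^T y >= c,  y >= 0.

So the dual LP is:
  minimize  8y1 + 11y2 + 36y3
  subject to:
    y1 + 2y3 >= 4
    y2 + 4y3 >= 6
    y1, y2, y3 >= 0

Solving the primal: x* = (8, 5).
  primal value c^T x* = 62.
Solving the dual: y* = (1, 0, 1.5).
  dual value b^T y* = 62.
Strong duality: c^T x* = b^T y*. Confirmed.

62


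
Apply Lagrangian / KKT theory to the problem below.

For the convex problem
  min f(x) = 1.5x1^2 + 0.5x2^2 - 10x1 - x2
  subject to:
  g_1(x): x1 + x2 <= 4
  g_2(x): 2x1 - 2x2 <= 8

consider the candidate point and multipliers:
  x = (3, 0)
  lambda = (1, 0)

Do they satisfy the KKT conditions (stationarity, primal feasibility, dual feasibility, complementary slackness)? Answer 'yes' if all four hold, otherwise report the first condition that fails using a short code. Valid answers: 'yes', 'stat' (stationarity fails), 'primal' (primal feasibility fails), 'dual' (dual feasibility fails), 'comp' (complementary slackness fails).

Gradient of f: grad f(x) = Q x + c = (-1, -1)
Constraint values g_i(x) = a_i^T x - b_i:
  g_1((3, 0)) = -1
  g_2((3, 0)) = -2
Stationarity residual: grad f(x) + sum_i lambda_i a_i = (0, 0)
  -> stationarity OK
Primal feasibility (all g_i <= 0): OK
Dual feasibility (all lambda_i >= 0): OK
Complementary slackness (lambda_i * g_i(x) = 0 for all i): FAILS

Verdict: the first failing condition is complementary_slackness -> comp.

comp


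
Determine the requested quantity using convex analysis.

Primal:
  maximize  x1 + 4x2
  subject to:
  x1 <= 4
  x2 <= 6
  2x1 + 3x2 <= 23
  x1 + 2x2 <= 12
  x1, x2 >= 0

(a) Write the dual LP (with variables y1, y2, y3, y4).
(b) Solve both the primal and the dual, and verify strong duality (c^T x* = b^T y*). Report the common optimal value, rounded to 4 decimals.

The standard primal-dual pair for 'max c^T x s.t. A x <= b, x >= 0' is:
  Dual:  min b^T y  s.t.  A^T y >= c,  y >= 0.

So the dual LP is:
  minimize  4y1 + 6y2 + 23y3 + 12y4
  subject to:
    y1 + 2y3 + y4 >= 1
    y2 + 3y3 + 2y4 >= 4
    y1, y2, y3, y4 >= 0

Solving the primal: x* = (0, 6).
  primal value c^T x* = 24.
Solving the dual: y* = (0, 2, 0, 1).
  dual value b^T y* = 24.
Strong duality: c^T x* = b^T y*. Confirmed.

24
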